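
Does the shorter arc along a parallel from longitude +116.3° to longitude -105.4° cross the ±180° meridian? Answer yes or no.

Naïve |-105.4 − 116.3| = 221.7° > 180°, so the shorter arc goes the other way round — across 180°.
Signed shortest Δλ = ((-105.4 − 116.3 + 180) mod 360) − 180 = 138.3°.
Going east by 138.3° from +116.3° passes through 180° before reaching -105.4°.

Yes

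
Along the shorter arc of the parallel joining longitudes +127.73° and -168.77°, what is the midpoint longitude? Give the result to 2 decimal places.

+159.48°

Signed shortest Δλ from +127.73° to -168.77° is +63.50°.
Midpoint longitude = +127.73° + (+63.50°)/2 = +127.73° + 31.75° = +159.48°.
(The naïve average (+127.73 + -168.77)/2 = -20.52° is on the wrong side of the globe.)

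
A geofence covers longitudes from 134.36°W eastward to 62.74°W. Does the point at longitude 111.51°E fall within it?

No

Band width going east from -134.36° to -62.74°: ((-62.74 − -134.36) mod 360) = 71.62°.
Offset of +111.51° east of the west edge: ((111.51 − -134.36) mod 360) = 245.87°.
245.87° > 71.62° ⇒ outside.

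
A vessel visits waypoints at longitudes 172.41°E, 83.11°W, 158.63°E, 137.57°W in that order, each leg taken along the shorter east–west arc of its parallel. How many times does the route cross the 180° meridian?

3

Leg 1: +172.41° → -83.11°, shortest Δλ = 104.48° (east) — crosses 180°.
Leg 2: -83.11° → +158.63°, shortest Δλ = -118.26° (west) — crosses 180°.
Leg 3: +158.63° → -137.57°, shortest Δλ = 63.8° (east) — crosses 180°.
Total crossings: 3.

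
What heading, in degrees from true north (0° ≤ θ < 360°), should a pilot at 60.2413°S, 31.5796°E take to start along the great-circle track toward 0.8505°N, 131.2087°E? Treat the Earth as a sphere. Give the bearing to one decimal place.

98.0°

Δλ = 131.2087 − 31.5796 = 99.6291°.
θ = atan2( sin Δλ · cos φ₂ , cos φ₁ · sin φ₂ − sin φ₁ · cos φ₂ · cos Δλ )
  = atan2(0.98580, -0.13783) = 97.959° → normalised to [0°, 360°): 97.959°.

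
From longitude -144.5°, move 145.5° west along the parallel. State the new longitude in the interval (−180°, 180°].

+70.0°

Start at -144.5°; shift −145.5° → -290.0°.
-290.0° lies outside (−180°, 180°]; add 360° → +70.0°.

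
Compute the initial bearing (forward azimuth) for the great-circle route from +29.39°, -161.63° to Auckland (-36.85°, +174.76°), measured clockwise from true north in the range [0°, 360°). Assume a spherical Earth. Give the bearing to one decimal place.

200.0°

Δλ = 174.76 − -161.63 = 336.39°; wrapped into (−180°, 180°]: -23.61°.
θ = atan2( sin Δλ · cos φ₂ , cos φ₁ · sin φ₂ − sin φ₁ · cos φ₂ · cos Δλ )
  = atan2(-0.32049, -0.88237) = -160.038° → normalised to [0°, 360°): 199.962°.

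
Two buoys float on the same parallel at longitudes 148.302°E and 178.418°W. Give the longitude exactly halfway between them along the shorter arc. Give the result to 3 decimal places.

Signed shortest Δλ from +148.302° to -178.418° is +33.280°.
Midpoint longitude = +148.302° + (+33.280°)/2 = +148.302° + 16.640° = +164.942°.
(The naïve average (+148.302 + -178.418)/2 = -15.058° is on the wrong side of the globe.)

164.942°E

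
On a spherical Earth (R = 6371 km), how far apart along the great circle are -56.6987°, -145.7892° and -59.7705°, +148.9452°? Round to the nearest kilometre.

3680 km

Δλ = 148.9452 − -145.7892 = 294.7344°; wrapped into (−180°, 180°]: -65.2656°.
Δφ = -59.7705 − -56.6987 = -3.0718°.
a = sin²(Δφ/2) + cos φ₁ · cos φ₂ · sin²(Δλ/2) = 0.081101.
c = 2·atan2(√a, √(1−a)) = 0.57756 rad → d = 6371·c ≈ 3679.62 km.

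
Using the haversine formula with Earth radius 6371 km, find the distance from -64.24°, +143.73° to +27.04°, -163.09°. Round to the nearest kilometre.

Δλ = -163.09 − 143.73 = -306.82°; wrapped into (−180°, 180°]: 53.18°.
Δφ = 27.04 − -64.24 = 91.28°.
a = sin²(Δφ/2) + cos φ₁ · cos φ₂ · sin²(Δλ/2) = 0.588723.
c = 2·atan2(√a, √(1−a)) = 1.74919 rad → d = 6371·c ≈ 11144.07 km.

11144 km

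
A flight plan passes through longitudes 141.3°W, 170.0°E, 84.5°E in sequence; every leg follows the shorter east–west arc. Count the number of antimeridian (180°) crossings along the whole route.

Leg 1: -141.3° → +170.0°, shortest Δλ = -48.7° (west) — crosses 180°.
Leg 2: +170.0° → +84.5°, shortest Δλ = -85.5° (west) — does not cross 180°.
Total crossings: 1.

1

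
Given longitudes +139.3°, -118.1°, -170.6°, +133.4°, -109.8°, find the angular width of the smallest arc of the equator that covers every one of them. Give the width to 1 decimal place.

Sort the longitudes: -170.6°, -118.1°, -109.8°, +133.4°, +139.3°.
Eastward gaps between consecutive values (wrapping around): 52.5°, 8.3°, 243.2°, 5.9°, 50.1°.
Largest gap = 243.2° ⇒ minimal covering band is its complement: 360° − 243.2° = 116.8°.
Band runs from +133.4° eastward to -109.8°, crossing the antimeridian.

116.8°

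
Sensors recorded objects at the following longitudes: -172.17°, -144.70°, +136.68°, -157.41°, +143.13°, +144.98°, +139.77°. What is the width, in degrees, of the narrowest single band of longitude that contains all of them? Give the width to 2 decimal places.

78.62°

Sort the longitudes: -172.17°, -157.41°, -144.70°, +136.68°, +139.77°, +143.13°, +144.98°.
Eastward gaps between consecutive values (wrapping around): 14.76°, 12.71°, 281.38°, 3.09°, 3.36°, 1.85°, 42.85°.
Largest gap = 281.38° ⇒ minimal covering band is its complement: 360° − 281.38° = 78.62°.
Band runs from +136.68° eastward to -144.70°, crossing the antimeridian.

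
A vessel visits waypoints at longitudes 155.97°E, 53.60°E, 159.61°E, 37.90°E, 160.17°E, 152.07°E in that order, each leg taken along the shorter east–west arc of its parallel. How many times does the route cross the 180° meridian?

Leg 1: +155.97° → +53.60°, shortest Δλ = -102.37° (west) — does not cross 180°.
Leg 2: +53.60° → +159.61°, shortest Δλ = 106.01° (east) — does not cross 180°.
Leg 3: +159.61° → +37.90°, shortest Δλ = -121.71° (west) — does not cross 180°.
Leg 4: +37.90° → +160.17°, shortest Δλ = 122.27° (east) — does not cross 180°.
Leg 5: +160.17° → +152.07°, shortest Δλ = -8.1° (west) — does not cross 180°.
Total crossings: 0.

0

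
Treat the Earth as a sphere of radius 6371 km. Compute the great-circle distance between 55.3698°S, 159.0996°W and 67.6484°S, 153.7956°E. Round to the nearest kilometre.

2753 km

Δλ = 153.7956 − -159.0996 = 312.8952°; wrapped into (−180°, 180°]: -47.1048°.
Δφ = -67.6484 − -55.3698 = -12.2786°.
a = sin²(Δφ/2) + cos φ₁ · cos φ₂ · sin²(Δλ/2) = 0.045944.
c = 2·atan2(√a, √(1−a)) = 0.43204 rad → d = 6371·c ≈ 2752.54 km.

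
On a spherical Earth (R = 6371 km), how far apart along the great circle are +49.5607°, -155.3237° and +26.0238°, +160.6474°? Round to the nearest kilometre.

4575 km

Δλ = 160.6474 − -155.3237 = 315.9711°; wrapped into (−180°, 180°]: -44.0289°.
Δφ = 26.0238 − 49.5607 = -23.5369°.
a = sin²(Δφ/2) + cos φ₁ · cos φ₂ · sin²(Δλ/2) = 0.123496.
c = 2·atan2(√a, √(1−a)) = 0.71817 rad → d = 6371·c ≈ 4575.49 km.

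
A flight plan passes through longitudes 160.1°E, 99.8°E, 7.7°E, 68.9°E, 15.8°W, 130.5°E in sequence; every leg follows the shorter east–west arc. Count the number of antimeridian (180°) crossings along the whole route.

Leg 1: +160.1° → +99.8°, shortest Δλ = -60.3° (west) — does not cross 180°.
Leg 2: +99.8° → +7.7°, shortest Δλ = -92.1° (west) — does not cross 180°.
Leg 3: +7.7° → +68.9°, shortest Δλ = 61.2° (east) — does not cross 180°.
Leg 4: +68.9° → -15.8°, shortest Δλ = -84.7° (west) — does not cross 180°.
Leg 5: -15.8° → +130.5°, shortest Δλ = 146.3° (east) — does not cross 180°.
Total crossings: 0.

0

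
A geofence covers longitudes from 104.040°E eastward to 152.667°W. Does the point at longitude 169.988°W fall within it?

Yes

Band width going east from +104.040° to -152.667°: ((-152.667 − 104.040) mod 360) = 103.293°.
Offset of -169.988° east of the west edge: ((-169.988 − 104.040) mod 360) = 85.972°.
85.972° ≤ 103.293° ⇒ inside.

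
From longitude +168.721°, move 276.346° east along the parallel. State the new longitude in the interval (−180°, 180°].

Start at +168.721°; shift +276.346° → +445.067°.
+445.067° lies outside (−180°, 180°]; subtract 360° → +85.067°.

+85.067°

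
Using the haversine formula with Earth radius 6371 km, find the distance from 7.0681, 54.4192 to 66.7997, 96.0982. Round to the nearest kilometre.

7350 km

Δλ = 96.0982 − 54.4192 = 41.6790°.
Δφ = 66.7997 − 7.0681 = 59.7316°.
a = sin²(Δφ/2) + cos φ₁ · cos φ₂ · sin²(Δλ/2) = 0.297453.
c = 2·atan2(√a, √(1−a)) = 1.15371 rad → d = 6371·c ≈ 7350.32 km.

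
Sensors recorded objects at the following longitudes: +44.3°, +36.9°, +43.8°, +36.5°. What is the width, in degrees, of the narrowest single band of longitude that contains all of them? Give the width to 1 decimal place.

7.8°

Sort the longitudes: +36.5°, +36.9°, +43.8°, +44.3°.
Eastward gaps between consecutive values (wrapping around): 0.4°, 6.9°, 0.5°, 352.2°.
Largest gap = 352.2° ⇒ minimal covering band is its complement: 360° − 352.2° = 7.8°.
Band runs from +36.5° eastward to +44.3°.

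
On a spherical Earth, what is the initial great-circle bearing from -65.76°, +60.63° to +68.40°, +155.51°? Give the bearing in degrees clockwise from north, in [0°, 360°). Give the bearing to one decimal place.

Δλ = 155.51 − 60.63 = 94.88°.
θ = atan2( sin Δλ · cos φ₂ , cos φ₁ · sin φ₂ − sin φ₁ · cos φ₂ · cos Δλ )
  = atan2(0.36679, 0.35317) = 46.083° → normalised to [0°, 360°): 46.083°.

46.1°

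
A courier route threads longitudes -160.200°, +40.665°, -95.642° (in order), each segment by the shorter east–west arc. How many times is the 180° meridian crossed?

1

Leg 1: -160.200° → +40.665°, shortest Δλ = -159.135° (west) — crosses 180°.
Leg 2: +40.665° → -95.642°, shortest Δλ = -136.307° (west) — does not cross 180°.
Total crossings: 1.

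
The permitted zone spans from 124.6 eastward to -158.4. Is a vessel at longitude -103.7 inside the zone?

Band width going east from +124.6° to -158.4°: ((-158.4 − 124.6) mod 360) = 77.0°.
Offset of -103.7° east of the west edge: ((-103.7 − 124.6) mod 360) = 131.7°.
131.7° > 77.0° ⇒ outside.

No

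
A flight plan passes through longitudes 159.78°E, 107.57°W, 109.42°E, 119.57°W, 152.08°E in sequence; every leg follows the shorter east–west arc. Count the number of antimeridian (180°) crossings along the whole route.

4

Leg 1: +159.78° → -107.57°, shortest Δλ = 92.65° (east) — crosses 180°.
Leg 2: -107.57° → +109.42°, shortest Δλ = -143.01° (west) — crosses 180°.
Leg 3: +109.42° → -119.57°, shortest Δλ = 131.01° (east) — crosses 180°.
Leg 4: -119.57° → +152.08°, shortest Δλ = -88.35° (west) — crosses 180°.
Total crossings: 4.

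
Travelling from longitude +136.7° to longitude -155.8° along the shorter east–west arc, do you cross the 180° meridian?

Yes

Naïve |-155.8 − 136.7| = 292.5° > 180°, so the shorter arc goes the other way round — across 180°.
Signed shortest Δλ = ((-155.8 − 136.7 + 180) mod 360) − 180 = 67.5°.
Going east by 67.5° from +136.7° passes through 180° before reaching -155.8°.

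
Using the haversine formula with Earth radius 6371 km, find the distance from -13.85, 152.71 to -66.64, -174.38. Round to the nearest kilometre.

6351 km

Δλ = -174.38 − 152.71 = -327.09°; wrapped into (−180°, 180°]: 32.91°.
Δφ = -66.64 − -13.85 = -52.79°.
a = sin²(Δφ/2) + cos φ₁ · cos φ₂ · sin²(Δλ/2) = 0.228521.
c = 2·atan2(√a, √(1−a)) = 0.99684 rad → d = 6371·c ≈ 6350.87 km.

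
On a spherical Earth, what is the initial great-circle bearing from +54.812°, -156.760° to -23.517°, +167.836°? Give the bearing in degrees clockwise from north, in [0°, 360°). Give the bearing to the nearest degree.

212°

Δλ = 167.836 − -156.760 = 324.596°; wrapped into (−180°, 180°]: -35.404°.
θ = atan2( sin Δλ · cos φ₂ , cos φ₁ · sin φ₂ − sin φ₁ · cos φ₂ · cos Δλ )
  = atan2(-0.53122, -0.84075) = -147.714° → normalised to [0°, 360°): 212.286°.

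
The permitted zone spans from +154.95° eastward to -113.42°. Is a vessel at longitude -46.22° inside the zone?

No

Band width going east from +154.95° to -113.42°: ((-113.42 − 154.95) mod 360) = 91.63°.
Offset of -46.22° east of the west edge: ((-46.22 − 154.95) mod 360) = 158.83°.
158.83° > 91.63° ⇒ outside.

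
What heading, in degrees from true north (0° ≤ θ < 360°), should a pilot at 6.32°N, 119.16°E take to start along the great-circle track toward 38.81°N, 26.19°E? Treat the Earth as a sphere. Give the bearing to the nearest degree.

Δλ = 26.19 − 119.16 = -92.97°.
θ = atan2( sin Δλ · cos φ₂ , cos φ₁ · sin φ₂ − sin φ₁ · cos φ₂ · cos Δλ )
  = atan2(-0.77818, 0.62738) = -51.124° → normalised to [0°, 360°): 308.876°.

309°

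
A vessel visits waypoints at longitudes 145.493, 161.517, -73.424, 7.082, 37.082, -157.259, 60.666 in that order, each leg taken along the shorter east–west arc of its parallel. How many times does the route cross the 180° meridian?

3

Leg 1: +145.493° → +161.517°, shortest Δλ = 16.024° (east) — does not cross 180°.
Leg 2: +161.517° → -73.424°, shortest Δλ = 125.059° (east) — crosses 180°.
Leg 3: -73.424° → +7.082°, shortest Δλ = 80.506° (east) — does not cross 180°.
Leg 4: +7.082° → +37.082°, shortest Δλ = 30.0° (east) — does not cross 180°.
Leg 5: +37.082° → -157.259°, shortest Δλ = 165.659° (east) — crosses 180°.
Leg 6: -157.259° → +60.666°, shortest Δλ = -142.075° (west) — crosses 180°.
Total crossings: 3.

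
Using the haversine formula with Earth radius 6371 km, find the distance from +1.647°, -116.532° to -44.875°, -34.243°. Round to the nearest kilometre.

9531 km

Δλ = -34.243 − -116.532 = 82.289°.
Δφ = -44.875 − 1.647 = -46.522°.
a = sin²(Δφ/2) + cos φ₁ · cos φ₂ · sin²(Δλ/2) = 0.462617.
c = 2·atan2(√a, √(1−a)) = 1.49596 rad → d = 6371·c ≈ 9530.77 km.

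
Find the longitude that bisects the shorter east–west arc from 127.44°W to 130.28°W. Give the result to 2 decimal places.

128.86°W

Signed shortest Δλ from -127.44° to -130.28° is -2.84°.
Midpoint longitude = -127.44° + (-2.84°)/2 = -127.44° − 1.42° = -128.86°.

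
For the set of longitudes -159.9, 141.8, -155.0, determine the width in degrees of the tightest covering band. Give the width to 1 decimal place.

63.2°

Sort the longitudes: -159.9°, -155.0°, +141.8°.
Eastward gaps between consecutive values (wrapping around): 4.9°, 296.8°, 58.3°.
Largest gap = 296.8° ⇒ minimal covering band is its complement: 360° − 296.8° = 63.2°.
Band runs from +141.8° eastward to -155.0°, crossing the antimeridian.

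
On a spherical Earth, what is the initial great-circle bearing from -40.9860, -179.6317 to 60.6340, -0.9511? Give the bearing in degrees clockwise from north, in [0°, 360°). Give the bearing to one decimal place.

Δλ = -0.9511 − -179.6317 = 178.6806°.
θ = atan2( sin Δλ · cos φ₂ , cos φ₁ · sin φ₂ − sin φ₁ · cos φ₂ · cos Δλ )
  = atan2(0.01129, 0.33633) = 1.923° → normalised to [0°, 360°): 1.923°.

1.9°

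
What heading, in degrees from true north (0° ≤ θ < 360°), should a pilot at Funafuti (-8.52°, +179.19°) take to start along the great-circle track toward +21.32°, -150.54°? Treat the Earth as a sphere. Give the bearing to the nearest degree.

44°

Δλ = -150.54 − 179.19 = -329.73°; wrapped into (−180°, 180°]: 30.27°.
θ = atan2( sin Δλ · cos φ₂ , cos φ₁ · sin φ₂ − sin φ₁ · cos φ₂ · cos Δλ )
  = atan2(0.46958, 0.47876) = 44.445° → normalised to [0°, 360°): 44.445°.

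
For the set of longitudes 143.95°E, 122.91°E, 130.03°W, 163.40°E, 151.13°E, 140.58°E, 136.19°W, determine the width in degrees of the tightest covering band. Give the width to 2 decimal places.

107.06°

Sort the longitudes: -136.19°, -130.03°, +122.91°, +140.58°, +143.95°, +151.13°, +163.40°.
Eastward gaps between consecutive values (wrapping around): 6.16°, 252.94°, 17.67°, 3.37°, 7.18°, 12.27°, 60.41°.
Largest gap = 252.94° ⇒ minimal covering band is its complement: 360° − 252.94° = 107.06°.
Band runs from +122.91° eastward to -130.03°, crossing the antimeridian.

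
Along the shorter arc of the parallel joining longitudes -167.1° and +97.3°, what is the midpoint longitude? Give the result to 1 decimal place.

Signed shortest Δλ from -167.1° to +97.3° is -95.6°.
Midpoint longitude = -167.1° + (-95.6°)/2 = -167.1° − 47.8° = -214.9°.
Normalise into (−180°, 180°]: +145.1°.
(The naïve average (-167.1 + +97.3)/2 = -34.9° is on the wrong side of the globe.)

+145.1°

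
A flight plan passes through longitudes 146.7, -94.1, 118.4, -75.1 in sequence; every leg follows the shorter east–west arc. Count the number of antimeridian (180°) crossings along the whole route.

Leg 1: +146.7° → -94.1°, shortest Δλ = 119.2° (east) — crosses 180°.
Leg 2: -94.1° → +118.4°, shortest Δλ = -147.5° (west) — crosses 180°.
Leg 3: +118.4° → -75.1°, shortest Δλ = 166.5° (east) — crosses 180°.
Total crossings: 3.

3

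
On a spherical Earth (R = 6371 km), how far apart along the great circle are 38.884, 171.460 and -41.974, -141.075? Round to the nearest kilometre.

Δλ = -141.075 − 171.460 = -312.535°; wrapped into (−180°, 180°]: 47.465°.
Δφ = -41.974 − 38.884 = -80.858°.
a = sin²(Δφ/2) + cos φ₁ · cos φ₂ · sin²(Δλ/2) = 0.514299.
c = 2·atan2(√a, √(1−a)) = 1.59940 rad → d = 6371·c ≈ 10189.77 km.

10190 km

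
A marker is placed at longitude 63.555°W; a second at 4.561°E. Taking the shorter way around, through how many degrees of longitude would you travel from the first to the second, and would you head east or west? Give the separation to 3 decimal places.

68.116° east

Raw difference: 4.561 − -63.555 = 68.116°.
Normalise into (−180°, 180°]: 68.116° stays 68.116°.
Positive ⇒ the second point lies to the east; separation 68.116°.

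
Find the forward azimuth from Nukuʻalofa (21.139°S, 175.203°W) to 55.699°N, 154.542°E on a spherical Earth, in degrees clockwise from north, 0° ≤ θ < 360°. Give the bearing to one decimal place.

343.3°

Δλ = 154.542 − -175.203 = 329.745°; wrapped into (−180°, 180°]: -30.255°.
θ = atan2( sin Δλ · cos φ₂ , cos φ₁ · sin φ₂ − sin φ₁ · cos φ₂ · cos Δλ )
  = atan2(-0.28394, 0.94605) = -16.706° → normalised to [0°, 360°): 343.294°.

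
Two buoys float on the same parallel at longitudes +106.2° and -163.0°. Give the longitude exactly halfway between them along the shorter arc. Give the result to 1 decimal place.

+151.6°

Signed shortest Δλ from +106.2° to -163.0° is +90.8°.
Midpoint longitude = +106.2° + (+90.8°)/2 = +106.2° + 45.4° = +151.6°.
(The naïve average (+106.2 + -163.0)/2 = -28.4° is on the wrong side of the globe.)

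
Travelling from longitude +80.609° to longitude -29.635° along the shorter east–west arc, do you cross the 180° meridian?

Signed shortest Δλ = ((-29.635 − 80.609 + 180) mod 360) − 180 = -110.244°.
Going west by 110.244° from +80.609° reaches -29.635° without touching 180°.

No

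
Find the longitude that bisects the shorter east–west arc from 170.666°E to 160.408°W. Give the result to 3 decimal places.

174.871°W

Signed shortest Δλ from +170.666° to -160.408° is +28.926°.
Midpoint longitude = +170.666° + (+28.926°)/2 = +170.666° + 14.463° = +185.129°.
Normalise into (−180°, 180°]: -174.871°.
(The naïve average (+170.666 + -160.408)/2 = 5.129° is on the wrong side of the globe.)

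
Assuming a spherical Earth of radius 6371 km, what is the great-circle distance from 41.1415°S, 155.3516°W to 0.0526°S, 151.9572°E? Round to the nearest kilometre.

6983 km

Δλ = 151.9572 − -155.3516 = 307.3088°; wrapped into (−180°, 180°]: -52.6912°.
Δφ = -0.0526 − -41.1415 = 41.0889°.
a = sin²(Δφ/2) + cos φ₁ · cos φ₂ · sin²(Δλ/2) = 0.271471.
c = 2·atan2(√a, √(1−a)) = 1.09611 rad → d = 6371·c ≈ 6983.33 km.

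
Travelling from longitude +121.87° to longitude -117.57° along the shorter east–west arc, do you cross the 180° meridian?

Yes

Naïve |-117.57 − 121.87| = 239.44° > 180°, so the shorter arc goes the other way round — across 180°.
Signed shortest Δλ = ((-117.57 − 121.87 + 180) mod 360) − 180 = 120.56°.
Going east by 120.56° from +121.87° passes through 180° before reaching -117.57°.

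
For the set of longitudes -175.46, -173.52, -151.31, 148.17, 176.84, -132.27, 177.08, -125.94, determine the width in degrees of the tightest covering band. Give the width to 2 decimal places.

85.89°

Sort the longitudes: -175.46°, -173.52°, -151.31°, -132.27°, -125.94°, +148.17°, +176.84°, +177.08°.
Eastward gaps between consecutive values (wrapping around): 1.94°, 22.21°, 19.04°, 6.33°, 274.11°, 28.67°, 0.24°, 7.46°.
Largest gap = 274.11° ⇒ minimal covering band is its complement: 360° − 274.11° = 85.89°.
Band runs from +148.17° eastward to -125.94°, crossing the antimeridian.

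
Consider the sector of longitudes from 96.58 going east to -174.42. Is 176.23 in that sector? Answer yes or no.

Yes

Band width going east from +96.58° to -174.42°: ((-174.42 − 96.58) mod 360) = 89.00°.
Offset of +176.23° east of the west edge: ((176.23 − 96.58) mod 360) = 79.65°.
79.65° ≤ 89.00° ⇒ inside.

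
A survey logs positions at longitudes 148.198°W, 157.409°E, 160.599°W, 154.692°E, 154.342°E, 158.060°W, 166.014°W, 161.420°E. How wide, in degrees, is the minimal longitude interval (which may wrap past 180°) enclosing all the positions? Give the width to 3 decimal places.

57.460°

Sort the longitudes: -166.014°, -160.599°, -158.060°, -148.198°, +154.342°, +154.692°, +157.409°, +161.420°.
Eastward gaps between consecutive values (wrapping around): 5.415°, 2.539°, 9.862°, 302.540°, 0.350°, 2.717°, 4.011°, 32.566°.
Largest gap = 302.540° ⇒ minimal covering band is its complement: 360° − 302.540° = 57.460°.
Band runs from +154.342° eastward to -148.198°, crossing the antimeridian.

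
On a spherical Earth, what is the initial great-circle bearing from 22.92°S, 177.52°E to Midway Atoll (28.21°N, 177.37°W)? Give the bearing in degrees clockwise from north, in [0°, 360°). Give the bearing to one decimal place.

Δλ = -177.37 − 177.52 = -354.89°; wrapped into (−180°, 180°]: 5.11°.
θ = atan2( sin Δλ · cos φ₂ , cos φ₁ · sin φ₂ − sin φ₁ · cos φ₂ · cos Δλ )
  = atan2(0.07849, 0.77721) = 5.767° → normalised to [0°, 360°): 5.767°.

5.8°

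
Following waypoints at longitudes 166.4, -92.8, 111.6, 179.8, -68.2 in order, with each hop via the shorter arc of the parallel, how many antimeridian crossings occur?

Leg 1: +166.4° → -92.8°, shortest Δλ = 100.8° (east) — crosses 180°.
Leg 2: -92.8° → +111.6°, shortest Δλ = -155.6° (west) — crosses 180°.
Leg 3: +111.6° → +179.8°, shortest Δλ = 68.2° (east) — does not cross 180°.
Leg 4: +179.8° → -68.2°, shortest Δλ = 112.0° (east) — crosses 180°.
Total crossings: 3.

3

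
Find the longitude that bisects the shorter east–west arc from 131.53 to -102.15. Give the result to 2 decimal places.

Signed shortest Δλ from +131.53° to -102.15° is +126.32°.
Midpoint longitude = +131.53° + (+126.32°)/2 = +131.53° + 63.16° = +194.69°.
Normalise into (−180°, 180°]: -165.31°.
(The naïve average (+131.53 + -102.15)/2 = 14.69° is on the wrong side of the globe.)

-165.31°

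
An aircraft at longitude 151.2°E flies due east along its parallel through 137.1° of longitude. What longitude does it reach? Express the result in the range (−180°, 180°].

Start at +151.2°; shift +137.1° → +288.3°.
+288.3° lies outside (−180°, 180°]; subtract 360° → -71.7°.

71.7°W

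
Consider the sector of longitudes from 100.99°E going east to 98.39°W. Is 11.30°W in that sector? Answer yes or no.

No

Band width going east from +100.99° to -98.39°: ((-98.39 − 100.99) mod 360) = 160.62°.
Offset of -11.30° east of the west edge: ((-11.30 − 100.99) mod 360) = 247.71°.
247.71° > 160.62° ⇒ outside.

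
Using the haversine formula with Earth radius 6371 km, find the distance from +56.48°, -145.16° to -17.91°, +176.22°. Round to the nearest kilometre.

9021 km

Δλ = 176.22 − -145.16 = 321.38°; wrapped into (−180°, 180°]: -38.62°.
Δφ = -17.91 − 56.48 = -74.39°.
a = sin²(Δφ/2) + cos φ₁ · cos φ₂ · sin²(Δλ/2) = 0.422915.
c = 2·atan2(√a, √(1−a)) = 1.41601 rad → d = 6371·c ≈ 9021.40 km.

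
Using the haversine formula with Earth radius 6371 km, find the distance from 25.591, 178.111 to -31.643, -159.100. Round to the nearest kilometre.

Δλ = -159.100 − 178.111 = -337.211°; wrapped into (−180°, 180°]: 22.789°.
Δφ = -31.643 − 25.591 = -57.234°.
a = sin²(Δφ/2) + cos φ₁ · cos φ₂ · sin²(Δλ/2) = 0.259364.
c = 2·atan2(√a, √(1−a)) = 1.06869 rad → d = 6371·c ≈ 6808.63 km.

6809 km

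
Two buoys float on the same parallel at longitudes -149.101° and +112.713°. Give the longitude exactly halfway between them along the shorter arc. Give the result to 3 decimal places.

Signed shortest Δλ from -149.101° to +112.713° is -98.186°.
Midpoint longitude = -149.101° + (-98.186°)/2 = -149.101° − 49.093° = -198.194°.
Normalise into (−180°, 180°]: +161.806°.
(The naïve average (-149.101 + +112.713)/2 = -18.194° is on the wrong side of the globe.)

+161.806°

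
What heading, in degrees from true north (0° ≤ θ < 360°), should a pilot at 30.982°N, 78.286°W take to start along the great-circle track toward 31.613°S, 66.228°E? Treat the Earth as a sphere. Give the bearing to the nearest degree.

101°

Δλ = 66.228 − -78.286 = 144.514°.
θ = atan2( sin Δλ · cos φ₂ , cos φ₁ · sin φ₂ − sin φ₁ · cos φ₂ · cos Δλ )
  = atan2(0.49436, -0.09244) = 100.591° → normalised to [0°, 360°): 100.591°.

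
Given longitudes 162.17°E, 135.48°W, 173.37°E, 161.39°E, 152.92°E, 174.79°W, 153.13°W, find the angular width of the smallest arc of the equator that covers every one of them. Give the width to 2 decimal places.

Sort the longitudes: -174.79°, -153.13°, -135.48°, +152.92°, +161.39°, +162.17°, +173.37°.
Eastward gaps between consecutive values (wrapping around): 21.66°, 17.65°, 288.40°, 8.47°, 0.78°, 11.20°, 11.84°.
Largest gap = 288.40° ⇒ minimal covering band is its complement: 360° − 288.40° = 71.60°.
Band runs from +152.92° eastward to -135.48°, crossing the antimeridian.

71.60°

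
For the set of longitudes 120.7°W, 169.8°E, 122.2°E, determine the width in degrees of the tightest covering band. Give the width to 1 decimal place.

Sort the longitudes: -120.7°, +122.2°, +169.8°.
Eastward gaps between consecutive values (wrapping around): 242.9°, 47.6°, 69.5°.
Largest gap = 242.9° ⇒ minimal covering band is its complement: 360° − 242.9° = 117.1°.
Band runs from +122.2° eastward to -120.7°, crossing the antimeridian.

117.1°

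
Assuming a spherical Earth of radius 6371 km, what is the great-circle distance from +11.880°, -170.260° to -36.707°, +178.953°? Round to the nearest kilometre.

Δλ = 178.953 − -170.260 = 349.213°; wrapped into (−180°, 180°]: -10.787°.
Δφ = -36.707 − 11.880 = -48.587°.
a = sin²(Δφ/2) + cos φ₁ · cos φ₂ · sin²(Δλ/2) = 0.176190.
c = 2·atan2(√a, √(1−a)) = 0.86634 rad → d = 6371·c ≈ 5519.46 km.

5519 km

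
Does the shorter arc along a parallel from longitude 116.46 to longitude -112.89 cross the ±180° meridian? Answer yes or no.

Yes

Naïve |-112.89 − 116.46| = 229.35° > 180°, so the shorter arc goes the other way round — across 180°.
Signed shortest Δλ = ((-112.89 − 116.46 + 180) mod 360) − 180 = 130.65°.
Going east by 130.65° from +116.46° passes through 180° before reaching -112.89°.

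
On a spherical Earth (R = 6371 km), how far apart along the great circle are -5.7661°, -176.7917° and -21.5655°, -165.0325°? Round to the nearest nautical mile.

Δλ = -165.0325 − -176.7917 = 11.7592°.
Δφ = -21.5655 − -5.7661 = -15.7994°.
a = sin²(Δφ/2) + cos φ₁ · cos φ₂ · sin²(Δλ/2) = 0.028599.
c = 2·atan2(√a, √(1−a)) = 0.33986 rad → d = 6371·c ≈ 2165.24 km ≈ 1169.14 nmi.

1169 nmi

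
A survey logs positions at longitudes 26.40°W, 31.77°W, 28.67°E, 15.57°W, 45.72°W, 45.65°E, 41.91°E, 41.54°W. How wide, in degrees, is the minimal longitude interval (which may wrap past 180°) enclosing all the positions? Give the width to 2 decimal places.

Sort the longitudes: -45.72°, -41.54°, -31.77°, -26.40°, -15.57°, +28.67°, +41.91°, +45.65°.
Eastward gaps between consecutive values (wrapping around): 4.18°, 9.77°, 5.37°, 10.83°, 44.24°, 13.24°, 3.74°, 268.63°.
Largest gap = 268.63° ⇒ minimal covering band is its complement: 360° − 268.63° = 91.37°.
Band runs from -45.72° eastward to +45.65°.

91.37°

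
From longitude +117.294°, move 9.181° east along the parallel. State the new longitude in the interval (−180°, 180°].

+126.475°

Start at +117.294°; shift +9.181° → +126.475°.
+126.475° already lies in (−180°, 180°].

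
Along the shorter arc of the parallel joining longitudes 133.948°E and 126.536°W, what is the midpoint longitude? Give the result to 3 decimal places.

176.294°W

Signed shortest Δλ from +133.948° to -126.536° is +99.516°.
Midpoint longitude = +133.948° + (+99.516°)/2 = +133.948° + 49.758° = +183.706°.
Normalise into (−180°, 180°]: -176.294°.
(The naïve average (+133.948 + -126.536)/2 = 3.706° is on the wrong side of the globe.)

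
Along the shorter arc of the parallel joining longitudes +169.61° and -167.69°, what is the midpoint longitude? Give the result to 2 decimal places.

Signed shortest Δλ from +169.61° to -167.69° is +22.70°.
Midpoint longitude = +169.61° + (+22.70°)/2 = +169.61° + 11.35° = +180.96°.
Normalise into (−180°, 180°]: -179.04°.
(The naïve average (+169.61 + -167.69)/2 = 0.96° is on the wrong side of the globe.)

-179.04°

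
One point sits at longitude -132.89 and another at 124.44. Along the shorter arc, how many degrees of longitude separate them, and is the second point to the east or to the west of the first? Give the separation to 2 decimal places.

102.67° west

Raw difference: 124.44 − -132.89 = 257.33°.
Normalise into (−180°, 180°]: 257.33° − 360° = -102.67°.
Negative ⇒ the second point lies to the west; separation 102.67°.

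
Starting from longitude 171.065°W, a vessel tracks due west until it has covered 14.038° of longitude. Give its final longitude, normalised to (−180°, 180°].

174.897°E

Start at -171.065°; shift −14.038° → -185.103°.
-185.103° lies outside (−180°, 180°]; add 360° → +174.897°.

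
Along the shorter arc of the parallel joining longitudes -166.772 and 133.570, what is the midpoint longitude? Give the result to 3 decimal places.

Signed shortest Δλ from -166.772° to +133.570° is -59.658°.
Midpoint longitude = -166.772° + (-59.658°)/2 = -166.772° − 29.829° = -196.601°.
Normalise into (−180°, 180°]: +163.399°.
(The naïve average (-166.772 + +133.570)/2 = -16.601° is on the wrong side of the globe.)

+163.399°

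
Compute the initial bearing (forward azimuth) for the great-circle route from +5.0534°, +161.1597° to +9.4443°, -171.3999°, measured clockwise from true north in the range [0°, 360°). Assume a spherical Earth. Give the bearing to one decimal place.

Δλ = -171.3999 − 161.1597 = -332.5596°; wrapped into (−180°, 180°]: 27.4404°.
θ = atan2( sin Δλ · cos φ₂ , cos φ₁ · sin φ₂ − sin φ₁ · cos φ₂ · cos Δλ )
  = atan2(0.45458, 0.08634) = 79.246° → normalised to [0°, 360°): 79.246°.

79.2°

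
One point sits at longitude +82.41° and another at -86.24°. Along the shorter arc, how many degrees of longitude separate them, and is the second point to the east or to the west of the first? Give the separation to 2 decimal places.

168.65° west

Raw difference: -86.24 − 82.41 = -168.65°.
Normalise into (−180°, 180°]: -168.65° stays -168.65°.
Negative ⇒ the second point lies to the west; separation 168.65°.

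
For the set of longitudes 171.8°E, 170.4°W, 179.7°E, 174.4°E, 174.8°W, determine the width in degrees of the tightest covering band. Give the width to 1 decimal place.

17.8°

Sort the longitudes: -174.8°, -170.4°, +171.8°, +174.4°, +179.7°.
Eastward gaps between consecutive values (wrapping around): 4.4°, 342.2°, 2.6°, 5.3°, 5.5°.
Largest gap = 342.2° ⇒ minimal covering band is its complement: 360° − 342.2° = 17.8°.
Band runs from +171.8° eastward to -170.4°, crossing the antimeridian.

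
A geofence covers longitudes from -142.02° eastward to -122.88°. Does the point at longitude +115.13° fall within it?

Band width going east from -142.02° to -122.88°: ((-122.88 − -142.02) mod 360) = 19.14°.
Offset of +115.13° east of the west edge: ((115.13 − -142.02) mod 360) = 257.15°.
257.15° > 19.14° ⇒ outside.

No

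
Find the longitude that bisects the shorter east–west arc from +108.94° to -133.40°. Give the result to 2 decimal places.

+167.77°

Signed shortest Δλ from +108.94° to -133.40° is +117.66°.
Midpoint longitude = +108.94° + (+117.66°)/2 = +108.94° + 58.83° = +167.77°.
(The naïve average (+108.94 + -133.40)/2 = -12.23° is on the wrong side of the globe.)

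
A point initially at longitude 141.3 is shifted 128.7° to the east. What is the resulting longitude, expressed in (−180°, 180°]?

Start at +141.3°; shift +128.7° → +270.0°.
+270.0° lies outside (−180°, 180°]; subtract 360° → -90.0°.

-90.0°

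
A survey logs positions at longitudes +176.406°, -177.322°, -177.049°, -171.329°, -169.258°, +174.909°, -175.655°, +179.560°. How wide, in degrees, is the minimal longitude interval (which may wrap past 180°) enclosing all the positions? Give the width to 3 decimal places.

15.833°

Sort the longitudes: -177.322°, -177.049°, -175.655°, -171.329°, -169.258°, +174.909°, +176.406°, +179.560°.
Eastward gaps between consecutive values (wrapping around): 0.273°, 1.394°, 4.326°, 2.071°, 344.167°, 1.497°, 3.154°, 3.118°.
Largest gap = 344.167° ⇒ minimal covering band is its complement: 360° − 344.167° = 15.833°.
Band runs from +174.909° eastward to -169.258°, crossing the antimeridian.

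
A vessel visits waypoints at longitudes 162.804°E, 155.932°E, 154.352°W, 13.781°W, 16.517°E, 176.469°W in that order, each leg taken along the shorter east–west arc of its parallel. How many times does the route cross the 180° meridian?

Leg 1: +162.804° → +155.932°, shortest Δλ = -6.872° (west) — does not cross 180°.
Leg 2: +155.932° → -154.352°, shortest Δλ = 49.716° (east) — crosses 180°.
Leg 3: -154.352° → -13.781°, shortest Δλ = 140.571° (east) — does not cross 180°.
Leg 4: -13.781° → +16.517°, shortest Δλ = 30.298° (east) — does not cross 180°.
Leg 5: +16.517° → -176.469°, shortest Δλ = 167.014° (east) — crosses 180°.
Total crossings: 2.

2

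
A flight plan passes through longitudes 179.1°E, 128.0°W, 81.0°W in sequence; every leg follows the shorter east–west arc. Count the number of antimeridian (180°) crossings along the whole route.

1

Leg 1: +179.1° → -128.0°, shortest Δλ = 52.9° (east) — crosses 180°.
Leg 2: -128.0° → -81.0°, shortest Δλ = 47.0° (east) — does not cross 180°.
Total crossings: 1.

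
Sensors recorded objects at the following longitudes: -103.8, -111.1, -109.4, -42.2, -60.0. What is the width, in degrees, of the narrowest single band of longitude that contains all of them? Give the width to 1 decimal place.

68.9°

Sort the longitudes: -111.1°, -109.4°, -103.8°, -60.0°, -42.2°.
Eastward gaps between consecutive values (wrapping around): 1.7°, 5.6°, 43.8°, 17.8°, 291.1°.
Largest gap = 291.1° ⇒ minimal covering band is its complement: 360° − 291.1° = 68.9°.
Band runs from -111.1° eastward to -42.2°.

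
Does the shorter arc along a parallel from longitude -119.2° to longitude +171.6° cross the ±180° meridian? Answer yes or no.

Naïve |171.6 − -119.2| = 290.8° > 180°, so the shorter arc goes the other way round — across 180°.
Signed shortest Δλ = ((171.6 − -119.2 + 180) mod 360) − 180 = -69.2°.
Going west by 69.2° from -119.2° passes through 180° before reaching +171.6°.

Yes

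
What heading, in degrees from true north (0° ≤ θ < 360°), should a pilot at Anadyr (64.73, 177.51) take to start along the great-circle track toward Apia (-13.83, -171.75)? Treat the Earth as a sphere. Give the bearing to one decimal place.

Δλ = -171.75 − 177.51 = -349.26°; wrapped into (−180°, 180°]: 10.74°.
θ = atan2( sin Δλ · cos φ₂ , cos φ₁ · sin φ₂ − sin φ₁ · cos φ₂ · cos Δλ )
  = atan2(0.18095, -0.96475) = 169.377° → normalised to [0°, 360°): 169.377°.

169.4°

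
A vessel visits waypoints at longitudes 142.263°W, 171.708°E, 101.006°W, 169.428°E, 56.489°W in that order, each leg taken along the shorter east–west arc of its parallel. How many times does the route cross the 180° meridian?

4

Leg 1: -142.263° → +171.708°, shortest Δλ = -46.029° (west) — crosses 180°.
Leg 2: +171.708° → -101.006°, shortest Δλ = 87.286° (east) — crosses 180°.
Leg 3: -101.006° → +169.428°, shortest Δλ = -89.566° (west) — crosses 180°.
Leg 4: +169.428° → -56.489°, shortest Δλ = 134.083° (east) — crosses 180°.
Total crossings: 4.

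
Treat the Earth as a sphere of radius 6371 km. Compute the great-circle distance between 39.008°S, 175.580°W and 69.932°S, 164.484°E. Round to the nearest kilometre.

3632 km

Δλ = 164.484 − -175.580 = 340.064°; wrapped into (−180°, 180°]: -19.936°.
Δφ = -69.932 − -39.008 = -30.924°.
a = sin²(Δφ/2) + cos φ₁ · cos φ₂ · sin²(Δλ/2) = 0.079064.
c = 2·atan2(√a, √(1−a)) = 0.57005 rad → d = 6371·c ≈ 3631.82 km.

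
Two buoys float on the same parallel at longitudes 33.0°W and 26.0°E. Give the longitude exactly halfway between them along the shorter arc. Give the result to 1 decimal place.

3.5°W

Signed shortest Δλ from -33.0° to +26.0° is +59.0°.
Midpoint longitude = -33.0° + (+59.0°)/2 = -33.0° + 29.5° = -3.5°.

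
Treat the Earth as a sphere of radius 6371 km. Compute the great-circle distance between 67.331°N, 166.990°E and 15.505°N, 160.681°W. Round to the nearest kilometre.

6217 km

Δλ = -160.681 − 166.990 = -327.671°; wrapped into (−180°, 180°]: 32.329°.
Δφ = 15.505 − 67.331 = -51.826°.
a = sin²(Δφ/2) + cos φ₁ · cos φ₂ · sin²(Δλ/2) = 0.219758.
c = 2·atan2(√a, √(1−a)) = 0.97583 rad → d = 6371·c ≈ 6216.99 km.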